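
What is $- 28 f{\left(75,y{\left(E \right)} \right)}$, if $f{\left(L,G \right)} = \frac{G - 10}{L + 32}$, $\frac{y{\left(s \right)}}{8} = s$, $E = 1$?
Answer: $\frac{56}{107} \approx 0.52336$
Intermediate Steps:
$y{\left(s \right)} = 8 s$
$f{\left(L,G \right)} = \frac{-10 + G}{32 + L}$
$- 28 f{\left(75,y{\left(E \right)} \right)} = - 28 \frac{-10 + 8 \cdot 1}{32 + 75} = - 28 \frac{-10 + 8}{107} = - 28 \cdot \frac{1}{107} \left(-2\right) = \left(-28\right) \left(- \frac{2}{107}\right) = \frac{56}{107}$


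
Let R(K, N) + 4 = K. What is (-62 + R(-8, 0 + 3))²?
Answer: 5476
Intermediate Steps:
R(K, N) = -4 + K
(-62 + R(-8, 0 + 3))² = (-62 + (-4 - 8))² = (-62 - 12)² = (-74)² = 5476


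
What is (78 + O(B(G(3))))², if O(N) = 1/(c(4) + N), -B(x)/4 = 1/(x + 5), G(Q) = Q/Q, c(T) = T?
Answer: 613089/100 ≈ 6130.9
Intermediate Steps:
G(Q) = 1
B(x) = -4/(5 + x) (B(x) = -4/(x + 5) = -4/(5 + x))
O(N) = 1/(4 + N)
(78 + O(B(G(3))))² = (78 + 1/(4 - 4/(5 + 1)))² = (78 + 1/(4 - 4/6))² = (78 + 1/(4 - 4*⅙))² = (78 + 1/(4 - ⅔))² = (78 + 1/(10/3))² = (78 + 3/10)² = (783/10)² = 613089/100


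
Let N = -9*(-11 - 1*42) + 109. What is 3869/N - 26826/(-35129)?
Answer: 151634137/20585594 ≈ 7.3660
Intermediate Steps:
N = 586 (N = -9*(-11 - 42) + 109 = -9*(-53) + 109 = 477 + 109 = 586)
3869/N - 26826/(-35129) = 3869/586 - 26826/(-35129) = 3869*(1/586) - 26826*(-1/35129) = 3869/586 + 26826/35129 = 151634137/20585594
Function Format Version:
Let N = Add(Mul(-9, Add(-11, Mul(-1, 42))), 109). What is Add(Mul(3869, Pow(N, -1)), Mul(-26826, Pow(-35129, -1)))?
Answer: Rational(151634137, 20585594) ≈ 7.3660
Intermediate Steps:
N = 586 (N = Add(Mul(-9, Add(-11, -42)), 109) = Add(Mul(-9, -53), 109) = Add(477, 109) = 586)
Add(Mul(3869, Pow(N, -1)), Mul(-26826, Pow(-35129, -1))) = Add(Mul(3869, Pow(586, -1)), Mul(-26826, Pow(-35129, -1))) = Add(Mul(3869, Rational(1, 586)), Mul(-26826, Rational(-1, 35129))) = Add(Rational(3869, 586), Rational(26826, 35129)) = Rational(151634137, 20585594)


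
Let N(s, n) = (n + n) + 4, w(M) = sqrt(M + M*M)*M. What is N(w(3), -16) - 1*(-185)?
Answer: 157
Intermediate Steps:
w(M) = M*sqrt(M + M**2) (w(M) = sqrt(M + M**2)*M = M*sqrt(M + M**2))
N(s, n) = 4 + 2*n (N(s, n) = 2*n + 4 = 4 + 2*n)
N(w(3), -16) - 1*(-185) = (4 + 2*(-16)) - 1*(-185) = (4 - 32) + 185 = -28 + 185 = 157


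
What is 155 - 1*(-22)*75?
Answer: 1805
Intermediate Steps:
155 - 1*(-22)*75 = 155 + 22*75 = 155 + 1650 = 1805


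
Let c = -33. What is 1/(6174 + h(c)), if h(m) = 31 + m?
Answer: 1/6172 ≈ 0.00016202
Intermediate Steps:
1/(6174 + h(c)) = 1/(6174 + (31 - 33)) = 1/(6174 - 2) = 1/6172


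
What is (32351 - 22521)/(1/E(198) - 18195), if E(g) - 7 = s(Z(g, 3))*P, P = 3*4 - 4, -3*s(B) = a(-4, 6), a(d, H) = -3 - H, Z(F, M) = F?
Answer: -152365/282022 ≈ -0.54026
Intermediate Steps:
s(B) = 3 (s(B) = -(-3 - 1*6)/3 = -(-3 - 6)/3 = -⅓*(-9) = 3)
P = 8 (P = 12 - 4 = 8)
E(g) = 31 (E(g) = 7 + 3*8 = 7 + 24 = 31)
(32351 - 22521)/(1/E(198) - 18195) = (32351 - 22521)/(1/31 - 18195) = 9830/(1/31 - 18195) = 9830/(-564044/31) = 9830*(-31/564044) = -152365/282022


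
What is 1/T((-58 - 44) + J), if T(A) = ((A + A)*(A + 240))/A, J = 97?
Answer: 1/470 ≈ 0.0021277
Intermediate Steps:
T(A) = 480 + 2*A (T(A) = ((2*A)*(240 + A))/A = (2*A*(240 + A))/A = 480 + 2*A)
1/T((-58 - 44) + J) = 1/(480 + 2*((-58 - 44) + 97)) = 1/(480 + 2*(-102 + 97)) = 1/(480 + 2*(-5)) = 1/(480 - 10) = 1/470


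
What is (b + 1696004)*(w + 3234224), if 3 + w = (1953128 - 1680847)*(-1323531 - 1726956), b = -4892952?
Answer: 2655341583459657448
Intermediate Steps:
w = -830589650850 (w = -3 + (1953128 - 1680847)*(-1323531 - 1726956) = -3 + 272281*(-3050487) = -3 - 830589650847 = -830589650850)
(b + 1696004)*(w + 3234224) = (-4892952 + 1696004)*(-830589650850 + 3234224) = -3196948*(-830586416626) = 2655341583459657448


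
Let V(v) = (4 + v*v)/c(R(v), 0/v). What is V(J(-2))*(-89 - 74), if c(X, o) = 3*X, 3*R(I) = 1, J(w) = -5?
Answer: -4727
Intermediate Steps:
R(I) = 1/3 (R(I) = (1/3)*1 = 1/3)
V(v) = 4 + v**2 (V(v) = (4 + v*v)/((3*(1/3))) = (4 + v**2)/1 = (4 + v**2)*1 = 4 + v**2)
V(J(-2))*(-89 - 74) = (4 + (-5)**2)*(-89 - 74) = (4 + 25)*(-163) = 29*(-163) = -4727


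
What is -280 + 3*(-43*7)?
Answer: -1183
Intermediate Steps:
-280 + 3*(-43*7) = -280 + 3*(-301) = -280 - 903 = -1183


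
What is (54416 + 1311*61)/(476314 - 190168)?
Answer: 134387/286146 ≈ 0.46965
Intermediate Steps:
(54416 + 1311*61)/(476314 - 190168) = (54416 + 79971)/286146 = 134387*(1/286146) = 134387/286146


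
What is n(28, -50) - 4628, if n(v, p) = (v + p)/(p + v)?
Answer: -4627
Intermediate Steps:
n(v, p) = 1 (n(v, p) = (p + v)/(p + v) = 1)
n(28, -50) - 4628 = 1 - 4628 = -4627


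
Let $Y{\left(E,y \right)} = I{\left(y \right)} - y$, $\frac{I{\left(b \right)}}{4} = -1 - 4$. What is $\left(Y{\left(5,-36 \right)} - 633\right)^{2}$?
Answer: $380689$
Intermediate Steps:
$I{\left(b \right)} = -20$ ($I{\left(b \right)} = 4 \left(-1 - 4\right) = 4 \left(-5\right) = -20$)
$Y{\left(E,y \right)} = -20 - y$
$\left(Y{\left(5,-36 \right)} - 633\right)^{2} = \left(\left(-20 - -36\right) - 633\right)^{2} = \left(\left(-20 + 36\right) - 633\right)^{2} = \left(16 - 633\right)^{2} = \left(-617\right)^{2} = 380689$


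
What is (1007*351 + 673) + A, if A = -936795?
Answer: -582665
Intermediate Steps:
(1007*351 + 673) + A = (1007*351 + 673) - 936795 = (353457 + 673) - 936795 = 354130 - 936795 = -582665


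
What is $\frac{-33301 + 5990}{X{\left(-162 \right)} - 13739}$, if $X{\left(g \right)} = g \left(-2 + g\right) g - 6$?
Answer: $\frac{27311}{4317761} \approx 0.0063253$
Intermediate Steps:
$X{\left(g \right)} = -6 + g^{2} \left(-2 + g\right)$ ($X{\left(g \right)} = g^{2} \left(-2 + g\right) - 6 = -6 + g^{2} \left(-2 + g\right)$)
$\frac{-33301 + 5990}{X{\left(-162 \right)} - 13739} = \frac{-33301 + 5990}{\left(-6 + \left(-162\right)^{3} - 2 \left(-162\right)^{2}\right) - 13739} = - \frac{27311}{\left(-6 - 4251528 - 52488\right) - 13739} = - \frac{27311}{-4304022 - 13739} = - \frac{27311}{-4317761} = \left(-27311\right) \left(- \frac{1}{4317761}\right) = \frac{27311}{4317761}$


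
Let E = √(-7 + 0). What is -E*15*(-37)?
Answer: 555*I*√7 ≈ 1468.4*I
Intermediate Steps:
E = I*√7 (E = √(-7) = I*√7 ≈ 2.6458*I)
-E*15*(-37) = -(I*√7)*15*(-37) = -15*I*√7*(-37) = -(-555)*I*√7 = 555*I*√7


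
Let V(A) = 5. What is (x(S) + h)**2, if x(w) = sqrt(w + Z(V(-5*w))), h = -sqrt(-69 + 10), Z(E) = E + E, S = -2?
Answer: -51 - 4*I*sqrt(118) ≈ -51.0 - 43.451*I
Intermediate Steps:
Z(E) = 2*E
h = -I*sqrt(59) (h = -sqrt(-59) = -I*sqrt(59) ≈ -7.6811*I)
x(w) = sqrt(10 + w) (x(w) = sqrt(w + 2*5) = sqrt(w + 10) = sqrt(10 + w))
(x(S) + h)**2 = (sqrt(10 - 2) - I*sqrt(59))**2 = (sqrt(8) - I*sqrt(59))**2 = (2*sqrt(2) - I*sqrt(59))**2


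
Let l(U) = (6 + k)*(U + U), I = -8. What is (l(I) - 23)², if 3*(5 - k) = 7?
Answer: 235225/9 ≈ 26136.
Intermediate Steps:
k = 8/3 (k = 5 - ⅓*7 = 5 - 7/3 = 8/3 ≈ 2.6667)
l(U) = 52*U/3 (l(U) = (6 + 8/3)*(U + U) = 26*(2*U)/3 = 52*U/3)
(l(I) - 23)² = ((52/3)*(-8) - 23)² = (-416/3 - 23)² = (-485/3)² = 235225/9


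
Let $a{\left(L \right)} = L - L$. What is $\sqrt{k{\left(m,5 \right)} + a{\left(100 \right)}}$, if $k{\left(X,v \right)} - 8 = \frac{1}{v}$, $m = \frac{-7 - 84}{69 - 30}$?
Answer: $\frac{\sqrt{205}}{5} \approx 2.8636$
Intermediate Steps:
$a{\left(L \right)} = 0$
$m = - \frac{7}{3}$ ($m = - \frac{91}{39} = \left(-91\right) \frac{1}{39} = - \frac{7}{3} \approx -2.3333$)
$k{\left(X,v \right)} = 8 + \frac{1}{v}$
$\sqrt{k{\left(m,5 \right)} + a{\left(100 \right)}} = \sqrt{\left(8 + \frac{1}{5}\right) + 0} = \sqrt{\frac{41}{5} + 0} = \sqrt{\frac{41}{5}} = \frac{\sqrt{205}}{5}$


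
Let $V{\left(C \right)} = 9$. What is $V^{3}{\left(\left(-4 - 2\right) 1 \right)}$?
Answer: $729$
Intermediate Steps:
$V^{3}{\left(\left(-4 - 2\right) 1 \right)} = 9^{3} = 729$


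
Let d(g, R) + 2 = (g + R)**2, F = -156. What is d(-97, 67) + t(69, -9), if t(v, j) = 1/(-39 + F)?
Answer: 175109/195 ≈ 898.00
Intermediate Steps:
d(g, R) = -2 + (R + g)**2 (d(g, R) = -2 + (g + R)**2 = -2 + (R + g)**2)
t(v, j) = -1/195 (t(v, j) = 1/(-39 - 156) = 1/(-195) = -1/195)
d(-97, 67) + t(69, -9) = (-2 + (67 - 97)**2) - 1/195 = (-2 + (-30)**2) - 1/195 = (-2 + 900) - 1/195 = 898 - 1/195 = 175109/195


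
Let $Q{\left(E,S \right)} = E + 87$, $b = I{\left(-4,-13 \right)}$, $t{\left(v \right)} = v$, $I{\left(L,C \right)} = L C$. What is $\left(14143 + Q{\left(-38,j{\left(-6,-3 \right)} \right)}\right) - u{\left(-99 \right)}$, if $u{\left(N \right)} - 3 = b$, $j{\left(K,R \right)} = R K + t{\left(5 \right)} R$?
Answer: $14137$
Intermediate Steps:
$I{\left(L,C \right)} = C L$
$j{\left(K,R \right)} = 5 R + K R$ ($j{\left(K,R \right)} = R K + 5 R = K R + 5 R = 5 R + K R$)
$b = 52$ ($b = \left(-13\right) \left(-4\right) = 52$)
$u{\left(N \right)} = 55$ ($u{\left(N \right)} = 3 + 52 = 55$)
$Q{\left(E,S \right)} = 87 + E$
$\left(14143 + Q{\left(-38,j{\left(-6,-3 \right)} \right)}\right) - u{\left(-99 \right)} = \left(14143 + \left(87 - 38\right)\right) - 55 = \left(14143 + 49\right) - 55 = 14192 - 55 = 14137$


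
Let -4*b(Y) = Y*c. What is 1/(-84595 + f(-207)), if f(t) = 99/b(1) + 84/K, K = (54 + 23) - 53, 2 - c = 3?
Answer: -2/168391 ≈ -1.1877e-5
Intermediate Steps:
c = -1 (c = 2 - 1*3 = 2 - 3 = -1)
K = 24 (K = 77 - 53 = 24)
b(Y) = Y/4 (b(Y) = -Y*(-1)/4 = -(-1)*Y/4 = Y/4)
f(t) = 799/2 (f(t) = 99/(((1/4)*1)) + 84/24 = 99/(1/4) + 84*(1/24) = 99*4 + 7/2 = 396 + 7/2 = 799/2)
1/(-84595 + f(-207)) = 1/(-84595 + 799/2) = 1/(-168391/2) = -2/168391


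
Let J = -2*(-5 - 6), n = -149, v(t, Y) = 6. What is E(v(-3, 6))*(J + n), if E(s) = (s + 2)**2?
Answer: -8128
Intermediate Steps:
J = 22 (J = -2*(-11) = 22)
E(s) = (2 + s)**2
E(v(-3, 6))*(J + n) = (2 + 6)**2*(22 - 149) = 8**2*(-127) = 64*(-127) = -8128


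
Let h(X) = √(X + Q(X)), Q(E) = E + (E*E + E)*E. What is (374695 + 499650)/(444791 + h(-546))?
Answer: 388900786895/198001507993 - 1748690*I*√40618578/198001507993 ≈ 1.9641 - 0.056287*I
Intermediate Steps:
Q(E) = E + E*(E + E²) (Q(E) = E + (E² + E)*E = E + (E + E²)*E = E + E*(E + E²))
h(X) = √(X + X*(1 + X + X²))
(374695 + 499650)/(444791 + h(-546)) = (374695 + 499650)/(444791 + √(-546*(2 - 546 + (-546)²))) = 874345/(444791 + √(-546*(2 - 546 + 298116))) = 874345/(444791 + √(-546*297572)) = 874345/(444791 + √(-162474312)) = 874345/(444791 + 2*I*√40618578)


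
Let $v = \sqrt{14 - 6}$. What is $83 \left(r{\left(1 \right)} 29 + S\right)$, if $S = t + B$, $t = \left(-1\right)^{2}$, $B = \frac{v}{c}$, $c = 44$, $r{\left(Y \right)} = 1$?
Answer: $2490 + \frac{83 \sqrt{2}}{22} \approx 2495.3$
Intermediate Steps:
$v = 2 \sqrt{2}$ ($v = \sqrt{8} = 2 \sqrt{2} \approx 2.8284$)
$B = \frac{\sqrt{2}}{22}$ ($B = \frac{2 \sqrt{2}}{44} = 2 \sqrt{2} \cdot \frac{1}{44} = \frac{\sqrt{2}}{22} \approx 0.064282$)
$t = 1$
$S = 1 + \frac{\sqrt{2}}{22} \approx 1.0643$
$83 \left(r{\left(1 \right)} 29 + S\right) = 83 \left(1 \cdot 29 + \left(1 + \frac{\sqrt{2}}{22}\right)\right) = 83 \left(29 + \left(1 + \frac{\sqrt{2}}{22}\right)\right) = 83 \left(30 + \frac{\sqrt{2}}{22}\right) = 2490 + \frac{83 \sqrt{2}}{22}$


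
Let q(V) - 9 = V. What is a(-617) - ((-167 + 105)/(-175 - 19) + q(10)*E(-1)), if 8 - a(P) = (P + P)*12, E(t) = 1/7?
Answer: 10058004/679 ≈ 14813.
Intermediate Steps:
q(V) = 9 + V
E(t) = ⅐
a(P) = 8 - 24*P (a(P) = 8 - (P + P)*12 = 8 - 2*P*12 = 8 - 24*P)
a(-617) - ((-167 + 105)/(-175 - 19) + q(10)*E(-1)) = (8 - 24*(-617)) - ((-167 + 105)/(-175 - 19) + (9 + 10)*(⅐)) = (8 + 14808) - (-62/(-194) + 19*(⅐)) = 14816 - (-62*(-1/194) + 19/7) = 14816 - (31/97 + 19/7) = 14816 - 1*2060/679 = 14816 - 2060/679 = 10058004/679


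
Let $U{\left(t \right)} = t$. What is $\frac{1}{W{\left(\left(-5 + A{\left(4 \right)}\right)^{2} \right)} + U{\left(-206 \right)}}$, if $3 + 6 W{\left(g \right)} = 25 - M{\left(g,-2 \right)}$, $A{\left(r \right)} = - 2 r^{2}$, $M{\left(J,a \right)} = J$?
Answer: $- \frac{2}{861} \approx -0.0023229$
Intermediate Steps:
$W{\left(g \right)} = \frac{11}{3} - \frac{g}{6}$ ($W{\left(g \right)} = - \frac{1}{2} + \frac{25 - g}{6} = - \frac{1}{2} - \left(- \frac{25}{6} + \frac{g}{6}\right) = \frac{11}{3} - \frac{g}{6}$)
$\frac{1}{W{\left(\left(-5 + A{\left(4 \right)}\right)^{2} \right)} + U{\left(-206 \right)}} = \frac{1}{\left(\frac{11}{3} - \frac{\left(-5 - 2 \cdot 4^{2}\right)^{2}}{6}\right) - 206} = \frac{1}{\left(\frac{11}{3} - \frac{\left(-5 - 32\right)^{2}}{6}\right) - 206} = \frac{1}{\left(\frac{11}{3} - \frac{\left(-37\right)^{2}}{6}\right) - 206} = \frac{1}{\left(\frac{11}{3} - \frac{1369}{6}\right) - 206} = \frac{1}{- \frac{449}{2} - 206} = \frac{1}{- \frac{861}{2}} = - \frac{2}{861}$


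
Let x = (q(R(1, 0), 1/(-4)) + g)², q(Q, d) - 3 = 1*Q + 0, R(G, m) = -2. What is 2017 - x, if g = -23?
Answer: 1533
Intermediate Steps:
q(Q, d) = 3 + Q (q(Q, d) = 3 + (1*Q + 0) = 3 + (Q + 0) = 3 + Q)
x = 484 (x = ((3 - 2) - 23)² = (1 - 23)² = (-22)² = 484)
2017 - x = 2017 - 1*484 = 2017 - 484 = 1533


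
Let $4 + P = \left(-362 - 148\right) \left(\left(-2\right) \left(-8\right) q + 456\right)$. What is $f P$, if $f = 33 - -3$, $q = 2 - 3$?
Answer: $-8078544$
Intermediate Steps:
$q = -1$ ($q = 2 - 3 = -1$)
$f = 36$ ($f = 33 + 3 = 36$)
$P = -224404$ ($P = -4 + \left(-362 - 148\right) \left(\left(-2\right) \left(-8\right) \left(-1\right) + 456\right) = -4 - 510 \left(16 \left(-1\right) + 456\right) = -4 - 510 \left(-16 + 456\right) = -4 - 224400 = -224404$)
$f P = 36 \left(-224404\right) = -8078544$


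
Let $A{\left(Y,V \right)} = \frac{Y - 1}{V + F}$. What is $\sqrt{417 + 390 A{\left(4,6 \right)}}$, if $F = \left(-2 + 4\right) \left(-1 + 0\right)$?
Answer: $\frac{\sqrt{2838}}{2} \approx 26.636$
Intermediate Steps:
$F = -2$ ($F = 2 \left(-1\right) = -2$)
$A{\left(Y,V \right)} = \frac{-1 + Y}{-2 + V}$ ($A{\left(Y,V \right)} = \frac{Y - 1}{V - 2} = \frac{-1 + Y}{-2 + V}$)
$\sqrt{417 + 390 A{\left(4,6 \right)}} = \sqrt{417 + 390 \frac{-1 + 4}{-2 + 6}} = \sqrt{417 + 390 \cdot \frac{1}{4} \cdot 3} = \sqrt{417 + 390 \cdot \frac{3}{4}} = \sqrt{417 + \frac{585}{2}} = \sqrt{\frac{1419}{2}} = \frac{\sqrt{2838}}{2}$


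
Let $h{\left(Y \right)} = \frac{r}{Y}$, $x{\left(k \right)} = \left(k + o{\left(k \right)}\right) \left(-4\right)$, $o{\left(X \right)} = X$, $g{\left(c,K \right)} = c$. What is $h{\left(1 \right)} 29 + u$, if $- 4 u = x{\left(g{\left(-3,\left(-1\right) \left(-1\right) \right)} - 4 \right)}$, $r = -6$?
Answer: $-188$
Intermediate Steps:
$x{\left(k \right)} = - 8 k$ ($x{\left(k \right)} = \left(k + k\right) \left(-4\right) = 2 k \left(-4\right) = - 8 k$)
$u = -14$ ($u = - \frac{\left(-8\right) \left(-3 - 4\right)}{4} = - \frac{\left(-8\right) \left(-7\right)}{4} = \left(- \frac{1}{4}\right) 56 = -14$)
$h{\left(Y \right)} = - \frac{6}{Y}$
$h{\left(1 \right)} 29 + u = - \frac{6}{1} \cdot 29 - 14 = \left(-6\right) 1 \cdot 29 - 14 = \left(-6\right) 29 - 14 = -174 - 14 = -188$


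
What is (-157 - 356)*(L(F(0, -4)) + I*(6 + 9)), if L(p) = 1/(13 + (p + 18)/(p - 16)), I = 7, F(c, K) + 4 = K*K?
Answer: -593541/11 ≈ -53958.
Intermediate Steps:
F(c, K) = -4 + K² (F(c, K) = -4 + K*K = -4 + K²)
L(p) = 1/(13 + (18 + p)/(-16 + p))
(-157 - 356)*(L(F(0, -4)) + I*(6 + 9)) = (-157 - 356)*((-16 + (-4 + (-4)²))/(2*(-95 + 7*(-4 + (-4)²))) + 7*(6 + 9)) = -513*((-16 + (-4 + 16))/(2*(-95 + 7*(-4 + 16))) + 7*15) = -513*((-16 + 12)/(2*(-95 + 7*12)) + 105) = -513*((½)*(-4)/(-95 + 84) + 105) = -513*((½)*(-4)/(-11) + 105) = -513*((½)*(-1/11)*(-4) + 105) = -513*(2/11 + 105) = -513*1157/11 = -593541/11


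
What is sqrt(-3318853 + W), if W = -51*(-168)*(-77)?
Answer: I*sqrt(3978589) ≈ 1994.6*I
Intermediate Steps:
W = -659736 (W = 8568*(-77) = -659736)
sqrt(-3318853 + W) = sqrt(-3318853 - 659736) = sqrt(-3978589) = I*sqrt(3978589)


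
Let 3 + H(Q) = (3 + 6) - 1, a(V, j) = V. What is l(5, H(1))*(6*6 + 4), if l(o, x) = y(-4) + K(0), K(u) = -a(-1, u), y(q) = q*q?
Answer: 680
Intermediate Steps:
y(q) = q²
K(u) = 1 (K(u) = -1*(-1) = 1)
H(Q) = 5 (H(Q) = -3 + ((3 + 6) - 1) = -3 + (9 - 1) = -3 + 8 = 5)
l(o, x) = 17 (l(o, x) = (-4)² + 1 = 16 + 1 = 17)
l(5, H(1))*(6*6 + 4) = 17*(6*6 + 4) = 17*(36 + 4) = 17*40 = 680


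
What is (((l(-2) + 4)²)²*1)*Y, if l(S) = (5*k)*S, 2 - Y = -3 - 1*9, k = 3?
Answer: 6397664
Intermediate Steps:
Y = 14 (Y = 2 - (-3 - 1*9) = 2 - (-3 - 9) = 2 - 1*(-12) = 2 + 12 = 14)
l(S) = 15*S (l(S) = (5*3)*S = 15*S)
(((l(-2) + 4)²)²*1)*Y = (((15*(-2) + 4)²)²*1)*14 = (((-30 + 4)²)²*1)*14 = (((-26)²)²*1)*14 = (676²*1)*14 = (456976*1)*14 = 456976*14 = 6397664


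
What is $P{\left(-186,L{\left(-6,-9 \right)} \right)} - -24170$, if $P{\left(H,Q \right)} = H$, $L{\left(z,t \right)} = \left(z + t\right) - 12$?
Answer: $23984$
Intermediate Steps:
$L{\left(z,t \right)} = -12 + t + z$ ($L{\left(z,t \right)} = \left(t + z\right) - 12 = -12 + t + z$)
$P{\left(-186,L{\left(-6,-9 \right)} \right)} - -24170 = -186 - -24170 = -186 + 24170 = 23984$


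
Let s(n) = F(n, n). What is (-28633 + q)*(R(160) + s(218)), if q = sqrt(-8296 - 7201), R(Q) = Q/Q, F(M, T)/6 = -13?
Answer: 2204741 - 77*I*sqrt(15497) ≈ 2.2047e+6 - 9585.5*I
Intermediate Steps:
F(M, T) = -78 (F(M, T) = 6*(-13) = -78)
s(n) = -78
R(Q) = 1
q = I*sqrt(15497) (q = sqrt(-15497) = I*sqrt(15497) ≈ 124.49*I)
(-28633 + q)*(R(160) + s(218)) = (-28633 + I*sqrt(15497))*(1 - 78) = (-28633 + I*sqrt(15497))*(-77) = 2204741 - 77*I*sqrt(15497)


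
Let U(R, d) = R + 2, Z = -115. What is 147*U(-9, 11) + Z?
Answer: -1144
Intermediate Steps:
U(R, d) = 2 + R
147*U(-9, 11) + Z = 147*(2 - 9) - 115 = 147*(-7) - 115 = -1029 - 115 = -1144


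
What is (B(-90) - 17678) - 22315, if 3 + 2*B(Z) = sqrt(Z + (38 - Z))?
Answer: -79989/2 + sqrt(38)/2 ≈ -39991.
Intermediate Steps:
B(Z) = -3/2 + sqrt(38)/2 (B(Z) = -3/2 + sqrt(Z + (38 - Z))/2 = -3/2 + sqrt(38)/2)
(B(-90) - 17678) - 22315 = ((-3/2 + sqrt(38)/2) - 17678) - 22315 = (-35359/2 + sqrt(38)/2) - 22315 = -79989/2 + sqrt(38)/2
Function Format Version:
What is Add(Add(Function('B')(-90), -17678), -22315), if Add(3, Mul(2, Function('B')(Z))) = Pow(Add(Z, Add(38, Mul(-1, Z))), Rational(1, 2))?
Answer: Add(Rational(-79989, 2), Mul(Rational(1, 2), Pow(38, Rational(1, 2)))) ≈ -39991.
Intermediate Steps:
Function('B')(Z) = Add(Rational(-3, 2), Mul(Rational(1, 2), Pow(38, Rational(1, 2)))) (Function('B')(Z) = Add(Rational(-3, 2), Mul(Rational(1, 2), Pow(Add(Z, Add(38, Mul(-1, Z))), Rational(1, 2)))) = Add(Rational(-3, 2), Mul(Rational(1, 2), Pow(38, Rational(1, 2)))))
Add(Add(Function('B')(-90), -17678), -22315) = Add(Add(Add(Rational(-3, 2), Mul(Rational(1, 2), Pow(38, Rational(1, 2)))), -17678), -22315) = Add(Add(Rational(-35359, 2), Mul(Rational(1, 2), Pow(38, Rational(1, 2)))), -22315) = Add(Rational(-79989, 2), Mul(Rational(1, 2), Pow(38, Rational(1, 2))))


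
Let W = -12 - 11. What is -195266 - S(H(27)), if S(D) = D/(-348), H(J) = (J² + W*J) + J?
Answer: -22650811/116 ≈ -1.9527e+5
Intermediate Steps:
W = -23
H(J) = J² - 22*J (H(J) = (J² - 23*J) + J = J² - 22*J)
S(D) = -D/348 (S(D) = D*(-1/348) = -D/348)
-195266 - S(H(27)) = -195266 - (-1)*27*(-22 + 27)/348 = -195266 - (-1)*27*5/348 = -195266 - (-1)*135/348 = -195266 - 1*(-45/116) = -195266 + 45/116 = -22650811/116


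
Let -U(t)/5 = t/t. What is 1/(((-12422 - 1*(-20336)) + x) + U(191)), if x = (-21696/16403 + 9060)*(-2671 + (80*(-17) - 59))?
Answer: -16403/607601258233 ≈ -2.6996e-8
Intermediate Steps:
U(t) = -5 (U(t) = -5*t/t = -5*1 = -5)
x = -607730989560/16403 (x = (-21696*1/16403 + 9060)*(-2671 + (-1360 - 59)) = (-21696/16403 + 9060)*(-2671 - 1419) = (148589484/16403)*(-4090) = -607730989560/16403 ≈ -3.7050e+7)
1/(((-12422 - 1*(-20336)) + x) + U(191)) = 1/(((-12422 - 1*(-20336)) - 607730989560/16403) - 5) = 1/(((-12422 + 20336) - 607730989560/16403) - 5) = 1/((7914 - 607730989560/16403) - 5) = 1/(-607601176218/16403 - 5) = 1/(-607601258233/16403) = -16403/607601258233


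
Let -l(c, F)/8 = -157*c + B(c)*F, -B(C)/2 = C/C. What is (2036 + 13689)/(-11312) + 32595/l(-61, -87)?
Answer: -28489115/15757616 ≈ -1.8080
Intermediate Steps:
B(C) = -2 (B(C) = -2*C/C = -2*1 = -2)
l(c, F) = 16*F + 1256*c (l(c, F) = -8*(-157*c - 2*F) = 16*F + 1256*c)
(2036 + 13689)/(-11312) + 32595/l(-61, -87) = (2036 + 13689)/(-11312) + 32595/(16*(-87) + 1256*(-61)) = 15725*(-1/11312) + 32595/(-1392 - 76616) = -15725/11312 + 32595/(-78008) = -15725/11312 + 32595*(-1/78008) = -15725/11312 - 32595/78008 = -28489115/15757616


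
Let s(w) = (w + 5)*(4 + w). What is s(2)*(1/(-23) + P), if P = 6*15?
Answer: 86898/23 ≈ 3778.2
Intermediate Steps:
P = 90
s(w) = (4 + w)*(5 + w) (s(w) = (5 + w)*(4 + w) = (4 + w)*(5 + w))
s(2)*(1/(-23) + P) = (20 + 2**2 + 9*2)*(1/(-23) + 90) = (20 + 4 + 18)*(-1/23 + 90) = 42*(2069/23) = 86898/23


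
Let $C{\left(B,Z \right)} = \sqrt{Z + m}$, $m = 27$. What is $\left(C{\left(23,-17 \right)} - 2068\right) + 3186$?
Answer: $1118 + \sqrt{10} \approx 1121.2$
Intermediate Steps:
$C{\left(B,Z \right)} = \sqrt{27 + Z}$ ($C{\left(B,Z \right)} = \sqrt{Z + 27} = \sqrt{27 + Z}$)
$\left(C{\left(23,-17 \right)} - 2068\right) + 3186 = \left(\sqrt{27 - 17} - 2068\right) + 3186 = \left(\sqrt{10} - 2068\right) + 3186 = \left(-2068 + \sqrt{10}\right) + 3186 = 1118 + \sqrt{10}$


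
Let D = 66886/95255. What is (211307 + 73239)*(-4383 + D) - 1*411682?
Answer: -118818895940244/95255 ≈ -1.2474e+9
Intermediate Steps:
D = 66886/95255 (D = 66886*(1/95255) = 66886/95255 ≈ 0.70218)
(211307 + 73239)*(-4383 + D) - 1*411682 = (211307 + 73239)*(-4383 + 66886/95255) - 1*411682 = 284546*(-417435779/95255) - 411682 = -118779681171334/95255 - 411682 = -118818895940244/95255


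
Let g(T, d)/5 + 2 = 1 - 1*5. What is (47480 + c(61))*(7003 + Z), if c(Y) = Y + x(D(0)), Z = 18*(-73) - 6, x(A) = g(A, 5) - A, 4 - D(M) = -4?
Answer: 269959549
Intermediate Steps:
g(T, d) = -30 (g(T, d) = -10 + 5*(1 - 1*5) = -10 + 5*(1 - 5) = -10 + 5*(-4) = -10 - 20 = -30)
D(M) = 8 (D(M) = 4 - 1*(-4) = 4 + 4 = 8)
x(A) = -30 - A
Z = -1320 (Z = -1314 - 6 = -1320)
c(Y) = -38 + Y (c(Y) = Y + (-30 - 1*8) = Y + (-30 - 8) = Y - 38 = -38 + Y)
(47480 + c(61))*(7003 + Z) = (47480 + (-38 + 61))*(7003 - 1320) = (47480 + 23)*5683 = 47503*5683 = 269959549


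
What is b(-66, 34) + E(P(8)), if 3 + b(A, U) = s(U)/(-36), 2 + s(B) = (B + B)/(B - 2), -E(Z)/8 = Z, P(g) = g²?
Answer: -148321/288 ≈ -515.00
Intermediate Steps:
E(Z) = -8*Z
s(B) = -2 + 2*B/(-2 + B) (s(B) = -2 + (B + B)/(B - 2) = -2 + (2*B)/(-2 + B) = -2 + 2*B/(-2 + B))
b(A, U) = -3 - 1/(9*(-2 + U)) (b(A, U) = -3 + (4/(-2 + U))/(-36) = -3 + (4/(-2 + U))*(-1/36) = -3 - 1/(9*(-2 + U)))
b(-66, 34) + E(P(8)) = (53 - 27*34)/(9*(-2 + 34)) - 8*8² = (⅑)*(53 - 918)/32 - 8*64 = (⅑)*(1/32)*(-865) - 512 = -865/288 - 512 = -148321/288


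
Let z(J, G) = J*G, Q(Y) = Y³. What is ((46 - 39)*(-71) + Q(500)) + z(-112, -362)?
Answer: 125040047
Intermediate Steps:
z(J, G) = G*J
((46 - 39)*(-71) + Q(500)) + z(-112, -362) = ((46 - 39)*(-71) + 500³) - 362*(-112) = (7*(-71) + 125000000) + 40544 = (-497 + 125000000) + 40544 = 124999503 + 40544 = 125040047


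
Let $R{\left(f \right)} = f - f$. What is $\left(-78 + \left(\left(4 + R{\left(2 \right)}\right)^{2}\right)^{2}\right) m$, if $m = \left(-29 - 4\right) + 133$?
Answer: $17800$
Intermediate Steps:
$R{\left(f \right)} = 0$
$m = 100$ ($m = -33 + 133 = 100$)
$\left(-78 + \left(\left(4 + R{\left(2 \right)}\right)^{2}\right)^{2}\right) m = \left(-78 + \left(\left(4 + 0\right)^{2}\right)^{2}\right) 100 = \left(-78 + \left(4^{2}\right)^{2}\right) 100 = \left(-78 + 16^{2}\right) 100 = \left(-78 + 256\right) 100 = 178 \cdot 100 = 17800$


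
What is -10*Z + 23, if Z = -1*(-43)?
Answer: -407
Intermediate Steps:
Z = 43
-10*Z + 23 = -10*43 + 23 = -430 + 23 = -407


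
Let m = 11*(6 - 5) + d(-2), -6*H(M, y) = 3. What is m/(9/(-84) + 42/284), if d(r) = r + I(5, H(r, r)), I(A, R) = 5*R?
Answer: 12922/81 ≈ 159.53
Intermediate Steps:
H(M, y) = -½ (H(M, y) = -⅙*3 = -½)
d(r) = -5/2 + r (d(r) = r + 5*(-½) = r - 5/2 = -5/2 + r)
m = 13/2 (m = 11*(6 - 5) + (-5/2 - 2) = 11*1 - 9/2 = 11 - 9/2 = 13/2 ≈ 6.5000)
m/(9/(-84) + 42/284) = 13/(2*(9/(-84) + 42/284)) = 13/(2*(9*(-1/84) + 42*(1/284))) = 13/(2*(-3/28 + 21/142)) = 13/(2*(81/1988)) = (13/2)*(1988/81) = 12922/81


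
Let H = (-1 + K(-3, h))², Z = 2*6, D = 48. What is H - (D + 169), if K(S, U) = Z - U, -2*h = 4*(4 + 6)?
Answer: 744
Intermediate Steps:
h = -20 (h = -2*(4 + 6) = -2*10 = -½*40 = -20)
Z = 12
K(S, U) = 12 - U
H = 961 (H = (-1 + (12 - 1*(-20)))² = (-1 + (12 + 20))² = (-1 + 32)² = 31² = 961)
H - (D + 169) = 961 - (48 + 169) = 961 - 1*217 = 961 - 217 = 744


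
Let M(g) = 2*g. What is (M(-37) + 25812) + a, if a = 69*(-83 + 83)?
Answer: 25738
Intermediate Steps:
a = 0 (a = 69*0 = 0)
(M(-37) + 25812) + a = (2*(-37) + 25812) + 0 = (-74 + 25812) + 0 = 25738 + 0 = 25738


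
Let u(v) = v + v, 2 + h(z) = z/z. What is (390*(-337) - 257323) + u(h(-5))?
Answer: -388755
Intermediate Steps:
h(z) = -1 (h(z) = -2 + z/z = -2 + 1 = -1)
u(v) = 2*v
(390*(-337) - 257323) + u(h(-5)) = (390*(-337) - 257323) + 2*(-1) = (-131430 - 257323) - 2 = -388753 - 2 = -388755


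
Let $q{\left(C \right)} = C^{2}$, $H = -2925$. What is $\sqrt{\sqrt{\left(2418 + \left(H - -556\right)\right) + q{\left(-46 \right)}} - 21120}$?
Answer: $\sqrt{-21120 + \sqrt{2165}} \approx 145.17 i$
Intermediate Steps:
$\sqrt{\sqrt{\left(2418 + \left(H - -556\right)\right) + q{\left(-46 \right)}} - 21120} = \sqrt{\sqrt{\left(2418 - 2369\right) + \left(-46\right)^{2}} - 21120} = \sqrt{\sqrt{\left(2418 + \left(-2925 + 556\right)\right) + 2116} - 21120} = \sqrt{\sqrt{\left(2418 - 2369\right) + 2116} - 21120} = \sqrt{\sqrt{49 + 2116} - 21120} = \sqrt{\sqrt{2165} - 21120} = \sqrt{-21120 + \sqrt{2165}}$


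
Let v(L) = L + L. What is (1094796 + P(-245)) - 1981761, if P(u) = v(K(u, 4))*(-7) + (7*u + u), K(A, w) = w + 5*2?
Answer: -889121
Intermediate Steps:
K(A, w) = 10 + w (K(A, w) = w + 10 = 10 + w)
v(L) = 2*L
P(u) = -196 + 8*u (P(u) = (2*(10 + 4))*(-7) + (7*u + u) = (2*14)*(-7) + 8*u = 28*(-7) + 8*u = -196 + 8*u)
(1094796 + P(-245)) - 1981761 = (1094796 + (-196 + 8*(-245))) - 1981761 = (1094796 + (-196 - 1960)) - 1981761 = (1094796 - 2156) - 1981761 = 1092640 - 1981761 = -889121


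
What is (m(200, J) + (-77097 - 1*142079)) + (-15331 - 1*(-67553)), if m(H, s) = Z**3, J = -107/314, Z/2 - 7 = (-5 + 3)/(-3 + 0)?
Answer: -4410422/27 ≈ -1.6335e+5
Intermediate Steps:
Z = 46/3 (Z = 14 + 2*((-5 + 3)/(-3 + 0)) = 14 + 2*(-2/(-3)) = 14 + 2*(-2*(-1/3)) = 14 + 2*(2/3) = 14 + 4/3 = 46/3 ≈ 15.333)
J = -107/314 (J = -107*1/314 = -107/314 ≈ -0.34076)
m(H, s) = 97336/27 (m(H, s) = (46/3)**3 = 97336/27)
(m(200, J) + (-77097 - 1*142079)) + (-15331 - 1*(-67553)) = (97336/27 + (-77097 - 1*142079)) + (-15331 - 1*(-67553)) = (97336/27 + (-77097 - 142079)) + (-15331 + 67553) = (97336/27 - 219176) + 52222 = -5820416/27 + 52222 = -4410422/27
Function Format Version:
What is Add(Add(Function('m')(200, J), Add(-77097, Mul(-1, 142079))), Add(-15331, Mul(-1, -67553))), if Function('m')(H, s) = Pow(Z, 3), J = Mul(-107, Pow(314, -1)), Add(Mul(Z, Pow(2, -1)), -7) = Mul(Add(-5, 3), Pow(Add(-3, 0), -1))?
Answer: Rational(-4410422, 27) ≈ -1.6335e+5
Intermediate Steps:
Z = Rational(46, 3) (Z = Add(14, Mul(2, Mul(Add(-5, 3), Pow(Add(-3, 0), -1)))) = Add(14, Mul(2, Mul(-2, Pow(-3, -1)))) = Add(14, Mul(2, Mul(-2, Rational(-1, 3)))) = Add(14, Mul(2, Rational(2, 3))) = Add(14, Rational(4, 3)) = Rational(46, 3) ≈ 15.333)
J = Rational(-107, 314) (J = Mul(-107, Rational(1, 314)) = Rational(-107, 314) ≈ -0.34076)
Function('m')(H, s) = Rational(97336, 27) (Function('m')(H, s) = Pow(Rational(46, 3), 3) = Rational(97336, 27))
Add(Add(Function('m')(200, J), Add(-77097, Mul(-1, 142079))), Add(-15331, Mul(-1, -67553))) = Add(Add(Rational(97336, 27), Add(-77097, Mul(-1, 142079))), Add(-15331, Mul(-1, -67553))) = Add(Add(Rational(97336, 27), Add(-77097, -142079)), Add(-15331, 67553)) = Add(Add(Rational(97336, 27), -219176), 52222) = Add(Rational(-5820416, 27), 52222) = Rational(-4410422, 27)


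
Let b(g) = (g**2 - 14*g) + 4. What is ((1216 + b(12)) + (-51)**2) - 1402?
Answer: 2395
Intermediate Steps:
b(g) = 4 + g**2 - 14*g
((1216 + b(12)) + (-51)**2) - 1402 = ((1216 + (4 + 12**2 - 14*12)) + (-51)**2) - 1402 = ((1216 + (4 + 144 - 168)) + 2601) - 1402 = ((1216 - 20) + 2601) - 1402 = (1196 + 2601) - 1402 = 3797 - 1402 = 2395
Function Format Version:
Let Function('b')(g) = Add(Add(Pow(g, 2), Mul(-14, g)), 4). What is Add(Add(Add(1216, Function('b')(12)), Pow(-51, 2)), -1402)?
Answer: 2395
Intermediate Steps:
Function('b')(g) = Add(4, Pow(g, 2), Mul(-14, g))
Add(Add(Add(1216, Function('b')(12)), Pow(-51, 2)), -1402) = Add(Add(Add(1216, Add(4, Pow(12, 2), Mul(-14, 12))), Pow(-51, 2)), -1402) = Add(Add(Add(1216, Add(4, 144, -168)), 2601), -1402) = Add(Add(Add(1216, -20), 2601), -1402) = Add(Add(1196, 2601), -1402) = Add(3797, -1402) = 2395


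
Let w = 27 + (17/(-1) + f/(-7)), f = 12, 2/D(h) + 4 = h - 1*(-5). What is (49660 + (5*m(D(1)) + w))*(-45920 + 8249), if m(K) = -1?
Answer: -13096059453/7 ≈ -1.8709e+9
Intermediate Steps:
D(h) = 2/(1 + h) (D(h) = 2/(-4 + (h - 1*(-5))) = 2/(-4 + (h + 5)) = 2/(-4 + (5 + h)) = 2/(1 + h))
w = 58/7 (w = 27 + (17/(-1) + 12/(-7)) = 27 + (17*(-1) + 12*(-⅐)) = 27 + (-17 - 12/7) = 27 - 131/7 = 58/7 ≈ 8.2857)
(49660 + (5*m(D(1)) + w))*(-45920 + 8249) = (49660 + (5*(-1) + 58/7))*(-45920 + 8249) = (49660 + (-5 + 58/7))*(-37671) = (49660 + 23/7)*(-37671) = (347643/7)*(-37671) = -13096059453/7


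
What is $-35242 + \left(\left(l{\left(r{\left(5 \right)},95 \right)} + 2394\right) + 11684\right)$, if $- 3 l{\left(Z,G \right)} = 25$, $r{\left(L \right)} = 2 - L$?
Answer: $- \frac{63517}{3} \approx -21172.0$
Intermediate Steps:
$l{\left(Z,G \right)} = - \frac{25}{3}$ ($l{\left(Z,G \right)} = \left(- \frac{1}{3}\right) 25 = - \frac{25}{3}$)
$-35242 + \left(\left(l{\left(r{\left(5 \right)},95 \right)} + 2394\right) + 11684\right) = -35242 + \left(\left(- \frac{25}{3} + 2394\right) + 11684\right) = -35242 + \left(\frac{7157}{3} + 11684\right) = -35242 + \frac{42209}{3} = - \frac{63517}{3}$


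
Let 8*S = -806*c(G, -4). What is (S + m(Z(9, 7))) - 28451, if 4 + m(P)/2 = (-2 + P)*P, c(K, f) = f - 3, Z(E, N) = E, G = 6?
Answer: -110511/4 ≈ -27628.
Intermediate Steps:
c(K, f) = -3 + f
m(P) = -8 + 2*P*(-2 + P) (m(P) = -8 + 2*((-2 + P)*P) = -8 + 2*(P*(-2 + P)) = -8 + 2*P*(-2 + P))
S = 2821/4 (S = (-806*(-3 - 4))/8 = (-806*(-7))/8 = (⅛)*5642 = 2821/4 ≈ 705.25)
(S + m(Z(9, 7))) - 28451 = (2821/4 + (-8 - 4*9 + 2*9²)) - 28451 = (2821/4 + (-8 - 36 + 2*81)) - 28451 = (2821/4 + (-8 - 36 + 162)) - 28451 = (2821/4 + 118) - 28451 = 3293/4 - 28451 = -110511/4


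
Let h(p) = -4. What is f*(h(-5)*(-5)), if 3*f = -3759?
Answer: -25060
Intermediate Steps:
f = -1253 (f = (⅓)*(-3759) = -1253)
f*(h(-5)*(-5)) = -(-5012)*(-5) = -1253*20 = -25060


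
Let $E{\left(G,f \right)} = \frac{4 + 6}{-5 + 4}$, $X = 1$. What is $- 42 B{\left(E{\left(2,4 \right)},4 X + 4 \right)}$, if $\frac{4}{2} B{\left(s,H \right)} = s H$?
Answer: $1680$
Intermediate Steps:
$E{\left(G,f \right)} = -10$ ($E{\left(G,f \right)} = \frac{10}{-1} = 10 \left(-1\right) = -10$)
$B{\left(s,H \right)} = \frac{H s}{2}$ ($B{\left(s,H \right)} = \frac{s H}{2} = \frac{H s}{2}$)
$- 42 B{\left(E{\left(2,4 \right)},4 X + 4 \right)} = - 42 \cdot \frac{1}{2} \left(4 \cdot 1 + 4\right) \left(-10\right) = - 42 \cdot \frac{1}{2} \left(4 + 4\right) \left(-10\right) = - 42 \cdot \frac{1}{2} \cdot 8 \left(-10\right) = \left(-42\right) \left(-40\right) = 1680$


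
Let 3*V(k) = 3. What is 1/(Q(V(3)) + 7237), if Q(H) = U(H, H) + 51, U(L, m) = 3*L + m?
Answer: 1/7292 ≈ 0.00013714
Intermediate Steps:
U(L, m) = m + 3*L
V(k) = 1 (V(k) = (1/3)*3 = 1)
Q(H) = 51 + 4*H (Q(H) = (H + 3*H) + 51 = 4*H + 51 = 51 + 4*H)
1/(Q(V(3)) + 7237) = 1/((51 + 4*1) + 7237) = 1/((51 + 4) + 7237) = 1/(55 + 7237) = 1/7292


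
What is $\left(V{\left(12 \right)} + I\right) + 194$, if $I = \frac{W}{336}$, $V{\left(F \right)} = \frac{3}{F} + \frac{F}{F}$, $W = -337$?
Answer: $\frac{65267}{336} \approx 194.25$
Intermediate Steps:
$V{\left(F \right)} = 1 + \frac{3}{F}$ ($V{\left(F \right)} = \frac{3}{F} + 1 = 1 + \frac{3}{F}$)
$I = - \frac{337}{336} \approx -1.003$
$\left(V{\left(12 \right)} + I\right) + 194 = \left(\frac{3 + 12}{12} - \frac{337}{336}\right) + 194 = \left(\frac{1}{12} \cdot 15 - \frac{337}{336}\right) + 194 = \left(\frac{5}{4} - \frac{337}{336}\right) + 194 = \frac{83}{336} + 194 = \frac{65267}{336}$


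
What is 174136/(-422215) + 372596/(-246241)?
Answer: -200195042916/103966643815 ≈ -1.9256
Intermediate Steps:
174136/(-422215) + 372596/(-246241) = 174136*(-1/422215) + 372596*(-1/246241) = -174136/422215 - 372596/246241 = -200195042916/103966643815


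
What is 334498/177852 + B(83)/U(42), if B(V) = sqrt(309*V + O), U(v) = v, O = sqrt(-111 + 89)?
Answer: 167249/88926 + sqrt(25647 + I*sqrt(22))/42 ≈ 5.6938 + 0.00034867*I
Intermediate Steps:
O = I*sqrt(22) (O = sqrt(-22) = I*sqrt(22) ≈ 4.6904*I)
B(V) = sqrt(309*V + I*sqrt(22))
334498/177852 + B(83)/U(42) = 334498/177852 + sqrt(309*83 + I*sqrt(22))/42 = 334498*(1/177852) + sqrt(25647 + I*sqrt(22))*(1/42) = 167249/88926 + sqrt(25647 + I*sqrt(22))/42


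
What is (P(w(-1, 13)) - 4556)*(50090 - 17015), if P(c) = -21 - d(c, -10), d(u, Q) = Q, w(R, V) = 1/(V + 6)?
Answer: -151053525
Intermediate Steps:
w(R, V) = 1/(6 + V)
P(c) = -11 (P(c) = -21 - 1*(-10) = -21 + 10 = -11)
(P(w(-1, 13)) - 4556)*(50090 - 17015) = (-11 - 4556)*(50090 - 17015) = -4567*33075 = -151053525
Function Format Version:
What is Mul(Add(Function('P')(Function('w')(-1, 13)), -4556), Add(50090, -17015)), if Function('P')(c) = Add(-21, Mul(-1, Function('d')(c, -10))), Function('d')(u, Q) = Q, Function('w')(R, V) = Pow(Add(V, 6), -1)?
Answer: -151053525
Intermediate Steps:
Function('w')(R, V) = Pow(Add(6, V), -1)
Function('P')(c) = -11 (Function('P')(c) = Add(-21, Mul(-1, -10)) = Add(-21, 10) = -11)
Mul(Add(Function('P')(Function('w')(-1, 13)), -4556), Add(50090, -17015)) = Mul(Add(-11, -4556), Add(50090, -17015)) = Mul(-4567, 33075) = -151053525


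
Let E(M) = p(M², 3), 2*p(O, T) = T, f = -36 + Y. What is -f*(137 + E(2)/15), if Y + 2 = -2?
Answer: 5484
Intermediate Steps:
Y = -4 (Y = -2 - 2 = -4)
f = -40 (f = -36 - 4 = -40)
p(O, T) = T/2
E(M) = 3/2 (E(M) = (½)*3 = 3/2)
-f*(137 + E(2)/15) = -(-40)*(137 + (3/2)/15) = -(-40)*(137 + (3/2)*(1/15)) = -(-40)*(137 + ⅒) = -(-40)*1371/10 = -1*(-5484) = 5484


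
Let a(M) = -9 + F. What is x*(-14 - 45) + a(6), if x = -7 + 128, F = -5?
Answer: -7153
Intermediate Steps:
x = 121
a(M) = -14 (a(M) = -9 - 5 = -14)
x*(-14 - 45) + a(6) = 121*(-14 - 45) - 14 = 121*(-59) - 14 = -7139 - 14 = -7153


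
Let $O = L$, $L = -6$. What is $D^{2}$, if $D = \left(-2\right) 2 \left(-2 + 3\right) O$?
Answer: $576$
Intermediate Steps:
$O = -6$
$D = 24$ ($D = \left(-2\right) 2 \left(-2 + 3\right) \left(-6\right) = \left(-4\right) 1 \left(-6\right) = \left(-4\right) \left(-6\right) = 24$)
$D^{2} = 24^{2} = 576$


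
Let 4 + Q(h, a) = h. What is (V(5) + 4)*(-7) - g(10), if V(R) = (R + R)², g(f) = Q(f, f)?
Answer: -734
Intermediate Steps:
Q(h, a) = -4 + h
g(f) = -4 + f
V(R) = 4*R² (V(R) = (2*R)² = 4*R²)
(V(5) + 4)*(-7) - g(10) = (4*5² + 4)*(-7) - (-4 + 10) = (4*25 + 4)*(-7) - 1*6 = (100 + 4)*(-7) - 6 = 104*(-7) - 6 = -728 - 6 = -734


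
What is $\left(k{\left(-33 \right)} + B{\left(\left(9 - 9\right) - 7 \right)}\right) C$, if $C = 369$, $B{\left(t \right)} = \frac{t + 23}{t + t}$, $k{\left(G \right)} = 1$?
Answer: $- \frac{369}{7} \approx -52.714$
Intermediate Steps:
$B{\left(t \right)} = \frac{23 + t}{2 t}$
$\left(k{\left(-33 \right)} + B{\left(\left(9 - 9\right) - 7 \right)}\right) C = \left(1 + \frac{23 + \left(\left(9 - 9\right) - 7\right)}{2 \left(\left(9 - 9\right) - 7\right)}\right) 369 = \left(1 + \frac{23 + \left(0 - 7\right)}{2 \left(0 - 7\right)}\right) 369 = \left(1 + \frac{23 - 7}{2 \left(-7\right)}\right) 369 = \left(1 + \frac{1}{2} \left(- \frac{1}{7}\right) 16\right) 369 = \left(1 - \frac{8}{7}\right) 369 = \left(- \frac{1}{7}\right) 369 = - \frac{369}{7}$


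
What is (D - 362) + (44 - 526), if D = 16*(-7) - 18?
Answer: -974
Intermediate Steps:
D = -130 (D = -112 - 18 = -130)
(D - 362) + (44 - 526) = (-130 - 362) + (44 - 526) = -492 - 482 = -974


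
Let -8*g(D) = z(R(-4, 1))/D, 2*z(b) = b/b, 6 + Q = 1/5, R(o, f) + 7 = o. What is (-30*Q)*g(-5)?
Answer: 87/40 ≈ 2.1750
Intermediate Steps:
R(o, f) = -7 + o
Q = -29/5 (Q = -6 + 1/5 = -6 + ⅕ = -29/5 ≈ -5.8000)
z(b) = ½ (z(b) = (b/b)/2 = (½)*1 = ½)
g(D) = -1/(16*D)
(-30*Q)*g(-5) = (-30*(-29/5))*(-1/16/(-5)) = 174*(-1/16*(-⅕)) = 174*(1/80) = 87/40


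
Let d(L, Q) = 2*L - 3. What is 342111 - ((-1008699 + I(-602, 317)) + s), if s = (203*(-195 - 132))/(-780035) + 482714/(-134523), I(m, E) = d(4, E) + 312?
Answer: 141711174611408092/104932648305 ≈ 1.3505e+6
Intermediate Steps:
d(L, Q) = -3 + 2*L
I(m, E) = 317 (I(m, E) = (-3 + 2*4) + 312 = (-3 + 8) + 312 = 5 + 312 = 317)
s = -367604043727/104932648305 (s = (203*(-327))*(-1/780035) + 482714*(-1/134523) = -66381*(-1/780035) - 482714/134523 = 66381/780035 - 482714/134523 = -367604043727/104932648305 ≈ -3.5032)
342111 - ((-1008699 + I(-602, 317)) + s) = 342111 - ((-1008699 + 317) - 367604043727/104932648305) = 342111 - (-1008382 - 367604043727/104932648305) = 342111 - 1*(-105812561367136237/104932648305) = 342111 + 105812561367136237/104932648305 = 141711174611408092/104932648305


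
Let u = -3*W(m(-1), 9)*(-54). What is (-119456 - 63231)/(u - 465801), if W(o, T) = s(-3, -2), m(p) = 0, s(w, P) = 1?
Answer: 182687/465639 ≈ 0.39234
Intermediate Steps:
W(o, T) = 1
u = 162 (u = -3*1*(-54) = -3*(-54) = 162)
(-119456 - 63231)/(u - 465801) = (-119456 - 63231)/(162 - 465801) = -182687/(-465639) = -182687*(-1/465639) = 182687/465639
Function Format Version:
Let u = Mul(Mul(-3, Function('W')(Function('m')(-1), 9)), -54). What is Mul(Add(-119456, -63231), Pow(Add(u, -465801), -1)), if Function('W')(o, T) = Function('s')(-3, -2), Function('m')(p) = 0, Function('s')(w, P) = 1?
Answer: Rational(182687, 465639) ≈ 0.39234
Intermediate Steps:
Function('W')(o, T) = 1
u = 162 (u = Mul(Mul(-3, 1), -54) = Mul(-3, -54) = 162)
Mul(Add(-119456, -63231), Pow(Add(u, -465801), -1)) = Mul(Add(-119456, -63231), Pow(Add(162, -465801), -1)) = Mul(-182687, Pow(-465639, -1)) = Mul(-182687, Rational(-1, 465639)) = Rational(182687, 465639)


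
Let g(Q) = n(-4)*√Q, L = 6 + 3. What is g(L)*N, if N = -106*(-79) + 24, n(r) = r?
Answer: -100776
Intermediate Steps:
N = 8398 (N = 8374 + 24 = 8398)
L = 9
g(Q) = -4*√Q
g(L)*N = -4*√9*8398 = -4*3*8398 = -12*8398 = -100776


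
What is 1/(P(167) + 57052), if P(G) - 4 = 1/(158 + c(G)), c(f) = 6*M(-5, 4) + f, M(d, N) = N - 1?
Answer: 343/19570209 ≈ 1.7527e-5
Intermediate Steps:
M(d, N) = -1 + N
c(f) = 18 + f (c(f) = 6*(-1 + 4) + f = 6*3 + f = 18 + f)
P(G) = 4 + 1/(176 + G) (P(G) = 4 + 1/(158 + (18 + G)) = 4 + 1/(176 + G))
1/(P(167) + 57052) = 1/((705 + 4*167)/(176 + 167) + 57052) = 1/((705 + 668)/343 + 57052) = 1/((1/343)*1373 + 57052) = 1/(1373/343 + 57052) = 1/(19570209/343) = 343/19570209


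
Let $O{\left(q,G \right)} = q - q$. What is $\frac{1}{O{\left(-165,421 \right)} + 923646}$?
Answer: $\frac{1}{923646} \approx 1.0827 \cdot 10^{-6}$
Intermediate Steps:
$O{\left(q,G \right)} = 0$
$\frac{1}{O{\left(-165,421 \right)} + 923646} = \frac{1}{0 + 923646} = \frac{1}{923646}$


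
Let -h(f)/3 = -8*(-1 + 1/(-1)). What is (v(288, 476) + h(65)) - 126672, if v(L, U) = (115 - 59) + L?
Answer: -126376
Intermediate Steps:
h(f) = -48 (h(f) = -(-24)*(-1 + 1/(-1)) = -(-24)*(-1 - 1) = -(-24)*(-2) = -3*16 = -48)
v(L, U) = 56 + L
(v(288, 476) + h(65)) - 126672 = ((56 + 288) - 48) - 126672 = (344 - 48) - 126672 = 296 - 126672 = -126376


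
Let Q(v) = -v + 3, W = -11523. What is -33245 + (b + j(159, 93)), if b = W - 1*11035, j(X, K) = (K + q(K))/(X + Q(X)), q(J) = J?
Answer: -55741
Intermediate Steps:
Q(v) = 3 - v
j(X, K) = 2*K/3 (j(X, K) = (K + K)/(X + (3 - X)) = (2*K)/3 = (2*K)*(1/3) = 2*K/3)
b = -22558 (b = -11523 - 1*11035 = -11523 - 11035 = -22558)
-33245 + (b + j(159, 93)) = -33245 + (-22558 + (2/3)*93) = -33245 + (-22558 + 62) = -33245 - 22496 = -55741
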